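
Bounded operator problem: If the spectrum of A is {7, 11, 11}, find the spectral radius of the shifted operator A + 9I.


Spectrum of A + 9I = {16, 20, 20}
Spectral radius = max |lambda| over the shifted spectrum
= max(16, 20, 20) = 20

20


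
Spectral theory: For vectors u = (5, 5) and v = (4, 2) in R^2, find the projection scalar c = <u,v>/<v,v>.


Computing <u,v> = 5*4 + 5*2 = 30
Computing <v,v> = 4^2 + 2^2 = 20
Projection coefficient = 30/20 = 1.5000

1.5000


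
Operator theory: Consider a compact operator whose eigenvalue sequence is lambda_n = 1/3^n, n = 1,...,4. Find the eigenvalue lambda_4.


The eigenvalue formula gives lambda_4 = 1/3^4
= 1/81
= 0.0123

0.0123


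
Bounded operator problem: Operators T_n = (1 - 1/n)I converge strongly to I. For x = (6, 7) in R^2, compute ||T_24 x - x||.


T_24 x - x = (1 - 1/24)x - x = -x/24
||x|| = sqrt(85) = 9.2195
||T_24 x - x|| = ||x||/24 = 9.2195/24 = 0.3841

0.3841


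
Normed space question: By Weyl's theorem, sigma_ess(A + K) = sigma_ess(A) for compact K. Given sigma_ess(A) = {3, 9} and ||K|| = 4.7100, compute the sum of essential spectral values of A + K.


By Weyl's theorem, the essential spectrum is invariant under compact perturbations.
sigma_ess(A + K) = sigma_ess(A) = {3, 9}
Sum = 3 + 9 = 12

12


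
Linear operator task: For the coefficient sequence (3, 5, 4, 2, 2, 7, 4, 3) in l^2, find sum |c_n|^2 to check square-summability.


sum |c_n|^2 = 3^2 + 5^2 + 4^2 + 2^2 + 2^2 + 7^2 + 4^2 + 3^2
= 9 + 25 + 16 + 4 + 4 + 49 + 16 + 9
= 132

132


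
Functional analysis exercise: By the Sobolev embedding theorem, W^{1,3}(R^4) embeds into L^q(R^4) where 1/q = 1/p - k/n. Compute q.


Using the Sobolev embedding formula: 1/q = 1/p - k/n
1/q = 1/3 - 1/4 = 1/12
q = 1/(1/12) = 12

12.0000


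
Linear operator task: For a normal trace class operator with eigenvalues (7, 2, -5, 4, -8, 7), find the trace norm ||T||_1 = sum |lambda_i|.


For a normal operator, singular values equal |eigenvalues|.
Trace norm = sum |lambda_i| = 7 + 2 + 5 + 4 + 8 + 7
= 33

33


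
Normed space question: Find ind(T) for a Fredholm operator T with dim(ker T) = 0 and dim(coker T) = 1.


The Fredholm index is defined as ind(T) = dim(ker T) - dim(coker T)
= 0 - 1
= -1

-1


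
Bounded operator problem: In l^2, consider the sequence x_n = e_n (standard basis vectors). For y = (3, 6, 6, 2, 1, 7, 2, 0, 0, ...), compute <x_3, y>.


x_3 = e_3 is the standard basis vector with 1 in position 3.
<x_3, y> = y_3 = 6
As n -> infinity, <x_n, y> -> 0, confirming weak convergence of (x_n) to 0.

6


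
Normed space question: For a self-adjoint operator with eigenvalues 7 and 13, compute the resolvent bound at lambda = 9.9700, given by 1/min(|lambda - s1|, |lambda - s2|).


dist(9.9700, {7, 13}) = min(|9.9700 - 7|, |9.9700 - 13|)
= min(2.9700, 3.0300) = 2.9700
Resolvent bound = 1/2.9700 = 0.3367

0.3367


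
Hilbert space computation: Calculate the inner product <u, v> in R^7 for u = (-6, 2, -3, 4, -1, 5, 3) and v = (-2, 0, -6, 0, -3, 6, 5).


Computing the standard inner product <u, v> = sum u_i * v_i
= -6*-2 + 2*0 + -3*-6 + 4*0 + -1*-3 + 5*6 + 3*5
= 12 + 0 + 18 + 0 + 3 + 30 + 15
= 78

78


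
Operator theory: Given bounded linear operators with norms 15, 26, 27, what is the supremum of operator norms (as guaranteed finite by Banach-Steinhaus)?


By the Uniform Boundedness Principle, the supremum of norms is finite.
sup_k ||T_k|| = max(15, 26, 27) = 27

27


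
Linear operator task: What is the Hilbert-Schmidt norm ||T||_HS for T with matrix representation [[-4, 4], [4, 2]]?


The Hilbert-Schmidt norm is sqrt(sum of squares of all entries).
Sum of squares = (-4)^2 + 4^2 + 4^2 + 2^2
= 16 + 16 + 16 + 4 = 52
||T||_HS = sqrt(52) = 7.2111

7.2111


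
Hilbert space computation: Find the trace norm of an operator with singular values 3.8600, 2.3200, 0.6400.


The nuclear norm is the sum of all singular values.
||T||_1 = 3.8600 + 2.3200 + 0.6400
= 6.8200

6.8200


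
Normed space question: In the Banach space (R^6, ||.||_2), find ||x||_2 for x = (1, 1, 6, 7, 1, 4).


The l^2 norm = (sum |x_i|^2)^(1/2)
Sum of 2th powers = 1 + 1 + 36 + 49 + 1 + 16 = 104
||x||_2 = (104)^(1/2) = 10.1980

10.1980


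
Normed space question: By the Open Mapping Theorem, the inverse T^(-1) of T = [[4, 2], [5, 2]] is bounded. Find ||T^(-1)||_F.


det(T) = 4*2 - 2*5 = -2
T^(-1) = (1/-2) * [[2, -2], [-5, 4]] = [[-1.0000, 1.0000], [2.5000, -2.0000]]
||T^(-1)||_F^2 = (-1.0000)^2 + 1.0000^2 + 2.5000^2 + (-2.0000)^2 = 12.2500
||T^(-1)||_F = sqrt(12.2500) = 3.5000

3.5000


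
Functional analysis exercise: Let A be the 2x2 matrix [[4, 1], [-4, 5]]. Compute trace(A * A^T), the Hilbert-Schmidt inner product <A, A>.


trace(A * A^T) = sum of squares of all entries
= 4^2 + 1^2 + (-4)^2 + 5^2
= 16 + 1 + 16 + 25
= 58

58


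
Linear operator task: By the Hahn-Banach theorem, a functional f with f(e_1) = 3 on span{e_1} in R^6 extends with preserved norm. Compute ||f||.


The norm of f is given by ||f|| = sup_{||x||=1} |f(x)|.
On span{e_1}, ||e_1|| = 1, so ||f|| = |f(e_1)| / ||e_1||
= |3| / 1 = 3.0000

3.0000


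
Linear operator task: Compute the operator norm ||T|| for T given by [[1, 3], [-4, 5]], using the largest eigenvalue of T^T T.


A^T A = [[17, -17], [-17, 34]]
trace(A^T A) = 51, det(A^T A) = 289
discriminant = 51^2 - 4*289 = 1445
Largest eigenvalue of A^T A = (trace + sqrt(disc))/2 = 44.5066
||T|| = sqrt(44.5066) = 6.6713

6.6713


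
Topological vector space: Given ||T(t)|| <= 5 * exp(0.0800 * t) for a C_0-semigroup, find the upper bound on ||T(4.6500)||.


||T(4.6500)|| <= 5 * exp(0.0800 * 4.6500)
= 5 * exp(0.3720)
= 5 * 1.4506
= 7.2532

7.2532


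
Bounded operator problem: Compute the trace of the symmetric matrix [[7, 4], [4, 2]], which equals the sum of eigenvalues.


For a self-adjoint (symmetric) matrix, the eigenvalues are real.
The sum of eigenvalues equals the trace of the matrix.
trace = 7 + 2 = 9

9


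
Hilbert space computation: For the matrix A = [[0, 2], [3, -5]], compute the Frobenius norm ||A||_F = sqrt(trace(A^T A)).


||A||_F^2 = sum a_ij^2
= 0^2 + 2^2 + 3^2 + (-5)^2
= 0 + 4 + 9 + 25 = 38
||A||_F = sqrt(38) = 6.1644

6.1644


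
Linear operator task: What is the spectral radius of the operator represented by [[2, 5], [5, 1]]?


For a 2x2 matrix, eigenvalues satisfy lambda^2 - (trace)*lambda + det = 0
trace = 2 + 1 = 3
det = 2*1 - 5*5 = -23
discriminant = 3^2 - 4*(-23) = 101
spectral radius = max |eigenvalue| = 6.5249

6.5249


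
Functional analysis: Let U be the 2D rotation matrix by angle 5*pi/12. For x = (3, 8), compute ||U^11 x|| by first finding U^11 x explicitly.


U is a rotation by theta = 5*pi/12
U^11 = rotation by 11*theta = 55*pi/12 = 7*pi/12 (mod 2*pi)
cos(7*pi/12) = -0.2588, sin(7*pi/12) = 0.9659
U^11 x = (-0.2588 * 3 - 0.9659 * 8, 0.9659 * 3 + -0.2588 * 8)
= (-8.5039, 0.8272)
||U^11 x|| = sqrt((-8.5039)^2 + 0.8272^2) = sqrt(73.0000) = 8.5440

8.5440


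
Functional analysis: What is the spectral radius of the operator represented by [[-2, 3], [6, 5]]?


For a 2x2 matrix, eigenvalues satisfy lambda^2 - (trace)*lambda + det = 0
trace = -2 + 5 = 3
det = -2*5 - 3*6 = -28
discriminant = 3^2 - 4*(-28) = 121
spectral radius = max |eigenvalue| = 7.0000

7.0000


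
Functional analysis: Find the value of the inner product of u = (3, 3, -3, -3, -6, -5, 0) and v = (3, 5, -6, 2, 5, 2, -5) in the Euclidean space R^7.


Computing the standard inner product <u, v> = sum u_i * v_i
= 3*3 + 3*5 + -3*-6 + -3*2 + -6*5 + -5*2 + 0*-5
= 9 + 15 + 18 + -6 + -30 + -10 + 0
= -4

-4


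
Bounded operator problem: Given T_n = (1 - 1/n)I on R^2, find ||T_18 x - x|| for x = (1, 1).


T_18 x - x = (1 - 1/18)x - x = -x/18
||x|| = sqrt(2) = 1.4142
||T_18 x - x|| = ||x||/18 = 1.4142/18 = 0.0786

0.0786


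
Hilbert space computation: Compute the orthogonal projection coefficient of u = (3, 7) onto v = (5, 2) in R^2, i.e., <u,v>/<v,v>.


Computing <u,v> = 3*5 + 7*2 = 29
Computing <v,v> = 5^2 + 2^2 = 29
Projection coefficient = 29/29 = 1.0000

1.0000


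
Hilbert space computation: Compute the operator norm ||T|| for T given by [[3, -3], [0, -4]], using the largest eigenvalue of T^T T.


A^T A = [[9, -9], [-9, 25]]
trace(A^T A) = 34, det(A^T A) = 144
discriminant = 34^2 - 4*144 = 580
Largest eigenvalue of A^T A = (trace + sqrt(disc))/2 = 29.0416
||T|| = sqrt(29.0416) = 5.3890

5.3890


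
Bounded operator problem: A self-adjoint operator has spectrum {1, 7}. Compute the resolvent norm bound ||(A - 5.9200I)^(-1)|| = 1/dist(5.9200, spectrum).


dist(5.9200, {1, 7}) = min(|5.9200 - 1|, |5.9200 - 7|)
= min(4.9200, 1.0800) = 1.0800
Resolvent bound = 1/1.0800 = 0.9259

0.9259


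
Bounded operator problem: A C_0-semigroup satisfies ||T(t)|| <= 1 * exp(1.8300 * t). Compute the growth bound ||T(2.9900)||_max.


||T(2.9900)|| <= 1 * exp(1.8300 * 2.9900)
= 1 * exp(5.4717)
= 1 * 237.8642
= 237.8642

237.8642


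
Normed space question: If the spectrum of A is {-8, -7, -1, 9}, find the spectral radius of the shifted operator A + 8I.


Spectrum of A + 8I = {0, 1, 7, 17}
Spectral radius = max |lambda| over the shifted spectrum
= max(0, 1, 7, 17) = 17

17


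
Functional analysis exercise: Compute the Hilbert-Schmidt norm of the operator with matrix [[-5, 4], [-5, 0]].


The Hilbert-Schmidt norm is sqrt(sum of squares of all entries).
Sum of squares = (-5)^2 + 4^2 + (-5)^2 + 0^2
= 25 + 16 + 25 + 0 = 66
||T||_HS = sqrt(66) = 8.1240

8.1240


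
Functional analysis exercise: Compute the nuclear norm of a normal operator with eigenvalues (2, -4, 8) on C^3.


For a normal operator, singular values equal |eigenvalues|.
Trace norm = sum |lambda_i| = 2 + 4 + 8
= 14

14


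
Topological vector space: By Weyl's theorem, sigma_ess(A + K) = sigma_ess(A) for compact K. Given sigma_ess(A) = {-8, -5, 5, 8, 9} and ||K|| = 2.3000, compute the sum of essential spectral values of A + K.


By Weyl's theorem, the essential spectrum is invariant under compact perturbations.
sigma_ess(A + K) = sigma_ess(A) = {-8, -5, 5, 8, 9}
Sum = -8 + -5 + 5 + 8 + 9 = 9

9


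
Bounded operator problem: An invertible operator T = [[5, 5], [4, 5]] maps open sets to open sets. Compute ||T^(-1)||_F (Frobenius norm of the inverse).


det(T) = 5*5 - 5*4 = 5
T^(-1) = (1/5) * [[5, -5], [-4, 5]] = [[1.0000, -1.0000], [-0.8000, 1.0000]]
||T^(-1)||_F^2 = 1.0000^2 + (-1.0000)^2 + (-0.8000)^2 + 1.0000^2 = 3.6400
||T^(-1)||_F = sqrt(3.6400) = 1.9079

1.9079


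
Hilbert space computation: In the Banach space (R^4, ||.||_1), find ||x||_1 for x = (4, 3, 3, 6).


The l^1 norm equals the sum of absolute values of all components.
||x||_1 = 4 + 3 + 3 + 6
= 16

16.0000


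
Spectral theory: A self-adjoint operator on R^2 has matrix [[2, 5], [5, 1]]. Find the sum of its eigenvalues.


For a self-adjoint (symmetric) matrix, the eigenvalues are real.
The sum of eigenvalues equals the trace of the matrix.
trace = 2 + 1 = 3

3


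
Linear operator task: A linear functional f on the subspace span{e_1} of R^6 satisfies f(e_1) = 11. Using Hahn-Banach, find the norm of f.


The norm of f is given by ||f|| = sup_{||x||=1} |f(x)|.
On span{e_1}, ||e_1|| = 1, so ||f|| = |f(e_1)| / ||e_1||
= |11| / 1 = 11.0000

11.0000


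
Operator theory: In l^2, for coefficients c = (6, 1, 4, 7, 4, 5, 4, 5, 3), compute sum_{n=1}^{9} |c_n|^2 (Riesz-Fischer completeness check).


sum |c_n|^2 = 6^2 + 1^2 + 4^2 + 7^2 + 4^2 + 5^2 + 4^2 + 5^2 + 3^2
= 36 + 1 + 16 + 49 + 16 + 25 + 16 + 25 + 9
= 193

193


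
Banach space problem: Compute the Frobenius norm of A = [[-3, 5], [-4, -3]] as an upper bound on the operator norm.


||A||_F^2 = sum a_ij^2
= (-3)^2 + 5^2 + (-4)^2 + (-3)^2
= 9 + 25 + 16 + 9 = 59
||A||_F = sqrt(59) = 7.6811

7.6811


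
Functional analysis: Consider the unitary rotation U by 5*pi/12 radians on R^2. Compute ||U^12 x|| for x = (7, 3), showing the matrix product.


U is a rotation by theta = 5*pi/12
U^12 = rotation by 12*theta = 60*pi/12 = 12*pi/12 (mod 2*pi)
cos(12*pi/12) = -1.0000, sin(12*pi/12) = 0.0000
U^12 x = (-1.0000 * 7 - 0.0000 * 3, 0.0000 * 7 + -1.0000 * 3)
= (-7.0000, -3.0000)
||U^12 x|| = sqrt((-7.0000)^2 + (-3.0000)^2) = sqrt(58.0000) = 7.6158

7.6158


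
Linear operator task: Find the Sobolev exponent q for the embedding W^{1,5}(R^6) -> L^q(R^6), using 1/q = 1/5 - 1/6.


Using the Sobolev embedding formula: 1/q = 1/p - k/n
1/q = 1/5 - 1/6 = 1/30
q = 1/(1/30) = 30

30.0000


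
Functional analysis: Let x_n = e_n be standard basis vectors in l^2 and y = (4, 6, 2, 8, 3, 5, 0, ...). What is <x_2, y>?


x_2 = e_2 is the standard basis vector with 1 in position 2.
<x_2, y> = y_2 = 6
As n -> infinity, <x_n, y> -> 0, confirming weak convergence of (x_n) to 0.

6


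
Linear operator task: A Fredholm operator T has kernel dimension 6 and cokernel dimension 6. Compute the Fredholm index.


The Fredholm index is defined as ind(T) = dim(ker T) - dim(coker T)
= 6 - 6
= 0

0


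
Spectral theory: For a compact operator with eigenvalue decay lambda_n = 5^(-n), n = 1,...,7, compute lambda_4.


The eigenvalue formula gives lambda_4 = 1/5^4
= 1/625
= 0.0016

0.0016


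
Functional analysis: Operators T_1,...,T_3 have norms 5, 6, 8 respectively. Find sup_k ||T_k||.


By the Uniform Boundedness Principle, the supremum of norms is finite.
sup_k ||T_k|| = max(5, 6, 8) = 8

8


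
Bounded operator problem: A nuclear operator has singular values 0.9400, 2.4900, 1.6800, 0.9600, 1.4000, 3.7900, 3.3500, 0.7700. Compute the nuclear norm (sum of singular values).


The nuclear norm is the sum of all singular values.
||T||_1 = 0.9400 + 2.4900 + 1.6800 + 0.9600 + 1.4000 + 3.7900 + 3.3500 + 0.7700
= 15.3800

15.3800


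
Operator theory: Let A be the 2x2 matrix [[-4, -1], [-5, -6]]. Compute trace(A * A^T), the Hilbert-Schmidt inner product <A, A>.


trace(A * A^T) = sum of squares of all entries
= (-4)^2 + (-1)^2 + (-5)^2 + (-6)^2
= 16 + 1 + 25 + 36
= 78

78


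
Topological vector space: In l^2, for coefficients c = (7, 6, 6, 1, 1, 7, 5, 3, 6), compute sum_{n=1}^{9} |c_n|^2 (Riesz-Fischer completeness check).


sum |c_n|^2 = 7^2 + 6^2 + 6^2 + 1^2 + 1^2 + 7^2 + 5^2 + 3^2 + 6^2
= 49 + 36 + 36 + 1 + 1 + 49 + 25 + 9 + 36
= 242

242


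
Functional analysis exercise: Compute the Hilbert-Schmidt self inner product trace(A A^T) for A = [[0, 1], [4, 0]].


trace(A * A^T) = sum of squares of all entries
= 0^2 + 1^2 + 4^2 + 0^2
= 0 + 1 + 16 + 0
= 17

17


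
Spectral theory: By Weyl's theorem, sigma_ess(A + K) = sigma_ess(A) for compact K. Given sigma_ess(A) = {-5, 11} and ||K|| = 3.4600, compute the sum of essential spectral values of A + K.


By Weyl's theorem, the essential spectrum is invariant under compact perturbations.
sigma_ess(A + K) = sigma_ess(A) = {-5, 11}
Sum = -5 + 11 = 6

6


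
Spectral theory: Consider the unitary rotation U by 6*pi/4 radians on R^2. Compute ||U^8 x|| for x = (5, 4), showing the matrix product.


U is a rotation by theta = 6*pi/4
U^8 = rotation by 8*theta = 48*pi/4 = 0*pi/4 (mod 2*pi)
cos(0*pi/4) = 1.0000, sin(0*pi/4) = 0.0000
U^8 x = (1.0000 * 5 - 0.0000 * 4, 0.0000 * 5 + 1.0000 * 4)
= (5.0000, 4.0000)
||U^8 x|| = sqrt(5.0000^2 + 4.0000^2) = sqrt(41.0000) = 6.4031

6.4031


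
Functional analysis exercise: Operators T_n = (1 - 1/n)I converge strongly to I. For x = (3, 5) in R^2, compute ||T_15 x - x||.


T_15 x - x = (1 - 1/15)x - x = -x/15
||x|| = sqrt(34) = 5.8310
||T_15 x - x|| = ||x||/15 = 5.8310/15 = 0.3887

0.3887


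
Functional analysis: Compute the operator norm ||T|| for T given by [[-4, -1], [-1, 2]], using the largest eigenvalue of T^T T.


A^T A = [[17, 2], [2, 5]]
trace(A^T A) = 22, det(A^T A) = 81
discriminant = 22^2 - 4*81 = 160
Largest eigenvalue of A^T A = (trace + sqrt(disc))/2 = 17.3246
||T|| = sqrt(17.3246) = 4.1623

4.1623


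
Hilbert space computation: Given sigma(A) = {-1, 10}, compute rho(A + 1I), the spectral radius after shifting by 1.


Spectrum of A + 1I = {0, 11}
Spectral radius = max |lambda| over the shifted spectrum
= max(0, 11) = 11

11


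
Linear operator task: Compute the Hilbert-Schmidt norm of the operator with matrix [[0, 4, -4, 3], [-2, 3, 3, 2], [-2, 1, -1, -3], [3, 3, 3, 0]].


The Hilbert-Schmidt norm is sqrt(sum of squares of all entries).
Sum of squares = 0^2 + 4^2 + (-4)^2 + 3^2 + (-2)^2 + 3^2 + 3^2 + 2^2 + (-2)^2 + 1^2 + (-1)^2 + (-3)^2 + 3^2 + 3^2 + 3^2 + 0^2
= 0 + 16 + 16 + 9 + 4 + 9 + 9 + 4 + 4 + 1 + 1 + 9 + 9 + 9 + 9 + 0 = 109
||T||_HS = sqrt(109) = 10.4403

10.4403


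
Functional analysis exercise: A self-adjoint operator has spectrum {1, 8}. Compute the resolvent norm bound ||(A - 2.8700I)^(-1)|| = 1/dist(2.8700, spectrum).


dist(2.8700, {1, 8}) = min(|2.8700 - 1|, |2.8700 - 8|)
= min(1.8700, 5.1300) = 1.8700
Resolvent bound = 1/1.8700 = 0.5348

0.5348


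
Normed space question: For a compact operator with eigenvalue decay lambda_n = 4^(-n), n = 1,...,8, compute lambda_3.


The eigenvalue formula gives lambda_3 = 1/4^3
= 1/64
= 0.0156

0.0156


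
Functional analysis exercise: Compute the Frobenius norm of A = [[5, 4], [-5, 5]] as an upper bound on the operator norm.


||A||_F^2 = sum a_ij^2
= 5^2 + 4^2 + (-5)^2 + 5^2
= 25 + 16 + 25 + 25 = 91
||A||_F = sqrt(91) = 9.5394

9.5394


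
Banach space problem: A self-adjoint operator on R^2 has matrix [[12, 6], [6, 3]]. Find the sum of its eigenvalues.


For a self-adjoint (symmetric) matrix, the eigenvalues are real.
The sum of eigenvalues equals the trace of the matrix.
trace = 12 + 3 = 15

15


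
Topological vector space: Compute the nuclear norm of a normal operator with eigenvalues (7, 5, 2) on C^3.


For a normal operator, singular values equal |eigenvalues|.
Trace norm = sum |lambda_i| = 7 + 5 + 2
= 14

14


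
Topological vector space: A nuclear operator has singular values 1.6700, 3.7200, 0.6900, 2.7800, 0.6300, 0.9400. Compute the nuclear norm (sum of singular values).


The nuclear norm is the sum of all singular values.
||T||_1 = 1.6700 + 3.7200 + 0.6900 + 2.7800 + 0.6300 + 0.9400
= 10.4300

10.4300


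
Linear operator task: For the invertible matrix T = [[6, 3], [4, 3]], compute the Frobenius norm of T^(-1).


det(T) = 6*3 - 3*4 = 6
T^(-1) = (1/6) * [[3, -3], [-4, 6]] = [[0.5000, -0.5000], [-0.6667, 1.0000]]
||T^(-1)||_F^2 = 0.5000^2 + (-0.5000)^2 + (-0.6667)^2 + 1.0000^2 = 1.9444
||T^(-1)||_F = sqrt(1.9444) = 1.3944

1.3944


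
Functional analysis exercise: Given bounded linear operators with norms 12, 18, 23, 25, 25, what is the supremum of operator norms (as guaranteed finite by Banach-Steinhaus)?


By the Uniform Boundedness Principle, the supremum of norms is finite.
sup_k ||T_k|| = max(12, 18, 23, 25, 25) = 25

25


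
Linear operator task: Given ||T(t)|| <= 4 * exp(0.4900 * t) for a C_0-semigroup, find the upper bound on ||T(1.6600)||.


||T(1.6600)|| <= 4 * exp(0.4900 * 1.6600)
= 4 * exp(0.8134)
= 4 * 2.2556
= 9.0223

9.0223


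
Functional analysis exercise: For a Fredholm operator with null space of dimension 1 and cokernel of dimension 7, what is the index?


The Fredholm index is defined as ind(T) = dim(ker T) - dim(coker T)
= 1 - 7
= -6

-6


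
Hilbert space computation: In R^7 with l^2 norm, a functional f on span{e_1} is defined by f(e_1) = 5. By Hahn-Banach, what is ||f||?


The norm of f is given by ||f|| = sup_{||x||=1} |f(x)|.
On span{e_1}, ||e_1|| = 1, so ||f|| = |f(e_1)| / ||e_1||
= |5| / 1 = 5.0000

5.0000


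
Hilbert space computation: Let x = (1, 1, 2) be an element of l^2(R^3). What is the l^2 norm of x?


The l^2 norm = (sum |x_i|^2)^(1/2)
Sum of 2th powers = 1 + 1 + 4 = 6
||x||_2 = (6)^(1/2) = 2.4495

2.4495


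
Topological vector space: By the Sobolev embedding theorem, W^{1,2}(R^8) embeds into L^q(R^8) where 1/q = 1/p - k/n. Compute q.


Using the Sobolev embedding formula: 1/q = 1/p - k/n
1/q = 1/2 - 1/8 = 3/8
q = 1/(3/8) = 8/3 = 2.6667

2.6667


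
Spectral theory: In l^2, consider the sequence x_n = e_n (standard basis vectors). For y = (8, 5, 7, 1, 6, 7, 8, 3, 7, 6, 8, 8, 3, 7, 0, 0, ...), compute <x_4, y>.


x_4 = e_4 is the standard basis vector with 1 in position 4.
<x_4, y> = y_4 = 1
As n -> infinity, <x_n, y> -> 0, confirming weak convergence of (x_n) to 0.

1


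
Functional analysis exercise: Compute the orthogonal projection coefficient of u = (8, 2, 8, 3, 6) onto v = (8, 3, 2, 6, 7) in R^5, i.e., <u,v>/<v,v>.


Computing <u,v> = 8*8 + 2*3 + 8*2 + 3*6 + 6*7 = 146
Computing <v,v> = 8^2 + 3^2 + 2^2 + 6^2 + 7^2 = 162
Projection coefficient = 146/162 = 0.9012

0.9012


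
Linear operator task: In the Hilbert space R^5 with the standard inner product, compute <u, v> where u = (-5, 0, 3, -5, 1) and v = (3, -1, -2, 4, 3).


Computing the standard inner product <u, v> = sum u_i * v_i
= -5*3 + 0*-1 + 3*-2 + -5*4 + 1*3
= -15 + 0 + -6 + -20 + 3
= -38

-38


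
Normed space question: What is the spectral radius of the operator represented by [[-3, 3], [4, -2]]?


For a 2x2 matrix, eigenvalues satisfy lambda^2 - (trace)*lambda + det = 0
trace = -3 + -2 = -5
det = -3*-2 - 3*4 = -6
discriminant = (-5)^2 - 4*(-6) = 49
spectral radius = max |eigenvalue| = 6.0000

6.0000


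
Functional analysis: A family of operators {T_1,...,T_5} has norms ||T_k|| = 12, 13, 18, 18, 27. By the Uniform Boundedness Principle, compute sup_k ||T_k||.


By the Uniform Boundedness Principle, the supremum of norms is finite.
sup_k ||T_k|| = max(12, 13, 18, 18, 27) = 27

27


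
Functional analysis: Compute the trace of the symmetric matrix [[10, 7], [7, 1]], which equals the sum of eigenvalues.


For a self-adjoint (symmetric) matrix, the eigenvalues are real.
The sum of eigenvalues equals the trace of the matrix.
trace = 10 + 1 = 11

11


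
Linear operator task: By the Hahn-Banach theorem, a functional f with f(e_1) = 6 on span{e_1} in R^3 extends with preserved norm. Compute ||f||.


The norm of f is given by ||f|| = sup_{||x||=1} |f(x)|.
On span{e_1}, ||e_1|| = 1, so ||f|| = |f(e_1)| / ||e_1||
= |6| / 1 = 6.0000

6.0000


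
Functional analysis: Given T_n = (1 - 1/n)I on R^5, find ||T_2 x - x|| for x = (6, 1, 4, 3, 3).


T_2 x - x = (1 - 1/2)x - x = -x/2
||x|| = sqrt(71) = 8.4261
||T_2 x - x|| = ||x||/2 = 8.4261/2 = 4.2131

4.2131


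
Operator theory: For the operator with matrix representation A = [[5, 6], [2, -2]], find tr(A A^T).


trace(A * A^T) = sum of squares of all entries
= 5^2 + 6^2 + 2^2 + (-2)^2
= 25 + 36 + 4 + 4
= 69

69


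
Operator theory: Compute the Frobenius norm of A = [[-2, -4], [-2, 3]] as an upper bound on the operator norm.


||A||_F^2 = sum a_ij^2
= (-2)^2 + (-4)^2 + (-2)^2 + 3^2
= 4 + 16 + 4 + 9 = 33
||A||_F = sqrt(33) = 5.7446

5.7446


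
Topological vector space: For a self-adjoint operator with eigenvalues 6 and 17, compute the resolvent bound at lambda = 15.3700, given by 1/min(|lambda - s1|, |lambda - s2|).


dist(15.3700, {6, 17}) = min(|15.3700 - 6|, |15.3700 - 17|)
= min(9.3700, 1.6300) = 1.6300
Resolvent bound = 1/1.6300 = 0.6135

0.6135


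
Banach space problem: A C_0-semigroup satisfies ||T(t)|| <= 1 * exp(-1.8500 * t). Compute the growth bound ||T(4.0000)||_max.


||T(4.0000)|| <= 1 * exp(-1.8500 * 4.0000)
= 1 * exp(-7.4000)
= 1 * 6.1125e-04
= 6.1125e-04

6.1125e-04


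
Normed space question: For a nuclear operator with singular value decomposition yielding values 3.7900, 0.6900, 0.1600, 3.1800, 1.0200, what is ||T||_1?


The nuclear norm is the sum of all singular values.
||T||_1 = 3.7900 + 0.6900 + 0.1600 + 3.1800 + 1.0200
= 8.8400

8.8400


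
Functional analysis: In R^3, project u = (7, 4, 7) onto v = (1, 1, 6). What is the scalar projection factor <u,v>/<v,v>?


Computing <u,v> = 7*1 + 4*1 + 7*6 = 53
Computing <v,v> = 1^2 + 1^2 + 6^2 = 38
Projection coefficient = 53/38 = 1.3947

1.3947


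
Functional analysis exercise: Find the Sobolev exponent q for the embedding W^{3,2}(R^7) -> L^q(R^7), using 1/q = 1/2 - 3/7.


Using the Sobolev embedding formula: 1/q = 1/p - k/n
1/q = 1/2 - 3/7 = 1/14
q = 1/(1/14) = 14

14.0000


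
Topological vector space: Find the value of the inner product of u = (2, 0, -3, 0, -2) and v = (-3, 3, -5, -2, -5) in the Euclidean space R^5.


Computing the standard inner product <u, v> = sum u_i * v_i
= 2*-3 + 0*3 + -3*-5 + 0*-2 + -2*-5
= -6 + 0 + 15 + 0 + 10
= 19

19


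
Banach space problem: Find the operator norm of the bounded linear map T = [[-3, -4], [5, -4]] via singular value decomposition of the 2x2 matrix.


A^T A = [[34, -8], [-8, 32]]
trace(A^T A) = 66, det(A^T A) = 1024
discriminant = 66^2 - 4*1024 = 260
Largest eigenvalue of A^T A = (trace + sqrt(disc))/2 = 41.0623
||T|| = sqrt(41.0623) = 6.4080

6.4080


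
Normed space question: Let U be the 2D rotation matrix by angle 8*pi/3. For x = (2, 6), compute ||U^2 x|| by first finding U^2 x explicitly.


U is a rotation by theta = 8*pi/3
U^2 = rotation by 2*theta = 16*pi/3 = 4*pi/3 (mod 2*pi)
cos(4*pi/3) = -0.5000, sin(4*pi/3) = -0.8660
U^2 x = (-0.5000 * 2 - -0.8660 * 6, -0.8660 * 2 + -0.5000 * 6)
= (4.1962, -4.7321)
||U^2 x|| = sqrt(4.1962^2 + (-4.7321)^2) = sqrt(40.0000) = 6.3246

6.3246


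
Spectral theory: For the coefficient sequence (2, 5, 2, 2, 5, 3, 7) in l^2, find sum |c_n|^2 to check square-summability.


sum |c_n|^2 = 2^2 + 5^2 + 2^2 + 2^2 + 5^2 + 3^2 + 7^2
= 4 + 25 + 4 + 4 + 25 + 9 + 49
= 120

120


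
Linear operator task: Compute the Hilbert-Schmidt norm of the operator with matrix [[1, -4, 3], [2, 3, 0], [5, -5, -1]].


The Hilbert-Schmidt norm is sqrt(sum of squares of all entries).
Sum of squares = 1^2 + (-4)^2 + 3^2 + 2^2 + 3^2 + 0^2 + 5^2 + (-5)^2 + (-1)^2
= 1 + 16 + 9 + 4 + 9 + 0 + 25 + 25 + 1 = 90
||T||_HS = sqrt(90) = 9.4868

9.4868


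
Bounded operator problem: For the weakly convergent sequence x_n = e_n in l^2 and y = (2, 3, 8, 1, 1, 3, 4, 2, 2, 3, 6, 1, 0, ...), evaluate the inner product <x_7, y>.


x_7 = e_7 is the standard basis vector with 1 in position 7.
<x_7, y> = y_7 = 4
As n -> infinity, <x_n, y> -> 0, confirming weak convergence of (x_n) to 0.

4


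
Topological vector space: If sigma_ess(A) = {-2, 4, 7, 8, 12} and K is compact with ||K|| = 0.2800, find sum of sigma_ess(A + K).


By Weyl's theorem, the essential spectrum is invariant under compact perturbations.
sigma_ess(A + K) = sigma_ess(A) = {-2, 4, 7, 8, 12}
Sum = -2 + 4 + 7 + 8 + 12 = 29

29


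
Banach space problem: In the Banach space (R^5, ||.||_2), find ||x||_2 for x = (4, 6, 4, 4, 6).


The l^2 norm = (sum |x_i|^2)^(1/2)
Sum of 2th powers = 16 + 36 + 16 + 16 + 36 = 120
||x||_2 = (120)^(1/2) = 10.9545

10.9545


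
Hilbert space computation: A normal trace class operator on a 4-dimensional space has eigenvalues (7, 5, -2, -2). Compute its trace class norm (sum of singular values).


For a normal operator, singular values equal |eigenvalues|.
Trace norm = sum |lambda_i| = 7 + 5 + 2 + 2
= 16

16


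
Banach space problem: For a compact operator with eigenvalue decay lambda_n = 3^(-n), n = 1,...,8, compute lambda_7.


The eigenvalue formula gives lambda_7 = 1/3^7
= 1/2187
= 4.5725e-04

4.5725e-04


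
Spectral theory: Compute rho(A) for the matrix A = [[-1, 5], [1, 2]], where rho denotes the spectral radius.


For a 2x2 matrix, eigenvalues satisfy lambda^2 - (trace)*lambda + det = 0
trace = -1 + 2 = 1
det = -1*2 - 5*1 = -7
discriminant = 1^2 - 4*(-7) = 29
spectral radius = max |eigenvalue| = 3.1926

3.1926


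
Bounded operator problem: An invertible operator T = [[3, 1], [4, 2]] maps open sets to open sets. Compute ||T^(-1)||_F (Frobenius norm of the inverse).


det(T) = 3*2 - 1*4 = 2
T^(-1) = (1/2) * [[2, -1], [-4, 3]] = [[1.0000, -0.5000], [-2.0000, 1.5000]]
||T^(-1)||_F^2 = 1.0000^2 + (-0.5000)^2 + (-2.0000)^2 + 1.5000^2 = 7.5000
||T^(-1)||_F = sqrt(7.5000) = 2.7386

2.7386


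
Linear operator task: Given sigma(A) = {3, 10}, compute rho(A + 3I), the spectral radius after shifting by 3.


Spectrum of A + 3I = {6, 13}
Spectral radius = max |lambda| over the shifted spectrum
= max(6, 13) = 13

13


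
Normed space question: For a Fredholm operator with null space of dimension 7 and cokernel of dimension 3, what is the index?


The Fredholm index is defined as ind(T) = dim(ker T) - dim(coker T)
= 7 - 3
= 4

4


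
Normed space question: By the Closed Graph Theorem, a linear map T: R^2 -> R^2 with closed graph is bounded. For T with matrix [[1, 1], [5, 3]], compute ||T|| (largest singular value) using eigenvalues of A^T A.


A^T A = [[26, 16], [16, 10]]
trace(A^T A) = 36, det(A^T A) = 4
discriminant = 36^2 - 4*4 = 1280
Largest eigenvalue of A^T A = (trace + sqrt(disc))/2 = 35.8885
||T|| = sqrt(35.8885) = 5.9907

5.9907


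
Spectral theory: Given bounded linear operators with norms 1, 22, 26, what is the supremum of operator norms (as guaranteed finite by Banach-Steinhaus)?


By the Uniform Boundedness Principle, the supremum of norms is finite.
sup_k ||T_k|| = max(1, 22, 26) = 26

26


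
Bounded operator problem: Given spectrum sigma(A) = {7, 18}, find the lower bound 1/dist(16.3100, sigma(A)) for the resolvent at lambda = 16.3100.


dist(16.3100, {7, 18}) = min(|16.3100 - 7|, |16.3100 - 18|)
= min(9.3100, 1.6900) = 1.6900
Resolvent bound = 1/1.6900 = 0.5917

0.5917


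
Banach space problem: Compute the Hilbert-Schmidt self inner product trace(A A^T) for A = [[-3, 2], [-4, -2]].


trace(A * A^T) = sum of squares of all entries
= (-3)^2 + 2^2 + (-4)^2 + (-2)^2
= 9 + 4 + 16 + 4
= 33

33


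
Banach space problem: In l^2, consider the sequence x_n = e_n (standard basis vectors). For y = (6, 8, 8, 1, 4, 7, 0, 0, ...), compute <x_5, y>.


x_5 = e_5 is the standard basis vector with 1 in position 5.
<x_5, y> = y_5 = 4
As n -> infinity, <x_n, y> -> 0, confirming weak convergence of (x_n) to 0.

4


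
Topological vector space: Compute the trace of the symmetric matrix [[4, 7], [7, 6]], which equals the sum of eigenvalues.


For a self-adjoint (symmetric) matrix, the eigenvalues are real.
The sum of eigenvalues equals the trace of the matrix.
trace = 4 + 6 = 10

10


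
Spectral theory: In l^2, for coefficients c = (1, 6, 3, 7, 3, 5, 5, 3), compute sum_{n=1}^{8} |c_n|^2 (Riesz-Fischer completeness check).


sum |c_n|^2 = 1^2 + 6^2 + 3^2 + 7^2 + 3^2 + 5^2 + 5^2 + 3^2
= 1 + 36 + 9 + 49 + 9 + 25 + 25 + 9
= 163

163


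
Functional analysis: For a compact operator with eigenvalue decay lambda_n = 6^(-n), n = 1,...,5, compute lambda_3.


The eigenvalue formula gives lambda_3 = 1/6^3
= 1/216
= 0.0046

0.0046


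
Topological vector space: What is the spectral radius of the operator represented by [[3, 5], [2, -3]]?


For a 2x2 matrix, eigenvalues satisfy lambda^2 - (trace)*lambda + det = 0
trace = 3 + -3 = 0
det = 3*-3 - 5*2 = -19
discriminant = 0^2 - 4*(-19) = 76
spectral radius = max |eigenvalue| = 4.3589

4.3589


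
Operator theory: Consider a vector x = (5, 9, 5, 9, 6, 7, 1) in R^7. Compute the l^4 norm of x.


The l^4 norm = (sum |x_i|^4)^(1/4)
Sum of 4th powers = 625 + 6561 + 625 + 6561 + 1296 + 2401 + 1 = 18070
||x||_4 = (18070)^(1/4) = 11.5942

11.5942


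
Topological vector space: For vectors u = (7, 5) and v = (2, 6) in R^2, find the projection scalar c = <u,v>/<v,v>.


Computing <u,v> = 7*2 + 5*6 = 44
Computing <v,v> = 2^2 + 6^2 = 40
Projection coefficient = 44/40 = 1.1000

1.1000


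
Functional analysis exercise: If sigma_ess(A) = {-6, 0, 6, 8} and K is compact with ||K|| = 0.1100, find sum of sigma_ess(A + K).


By Weyl's theorem, the essential spectrum is invariant under compact perturbations.
sigma_ess(A + K) = sigma_ess(A) = {-6, 0, 6, 8}
Sum = -6 + 0 + 6 + 8 = 8

8


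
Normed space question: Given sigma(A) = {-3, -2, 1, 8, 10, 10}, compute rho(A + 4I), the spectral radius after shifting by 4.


Spectrum of A + 4I = {1, 2, 5, 12, 14, 14}
Spectral radius = max |lambda| over the shifted spectrum
= max(1, 2, 5, 12, 14, 14) = 14

14


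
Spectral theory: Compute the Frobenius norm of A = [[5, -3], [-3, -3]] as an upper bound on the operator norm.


||A||_F^2 = sum a_ij^2
= 5^2 + (-3)^2 + (-3)^2 + (-3)^2
= 25 + 9 + 9 + 9 = 52
||A||_F = sqrt(52) = 7.2111

7.2111


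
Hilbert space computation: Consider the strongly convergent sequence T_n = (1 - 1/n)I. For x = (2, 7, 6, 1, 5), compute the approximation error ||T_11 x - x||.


T_11 x - x = (1 - 1/11)x - x = -x/11
||x|| = sqrt(115) = 10.7238
||T_11 x - x|| = ||x||/11 = 10.7238/11 = 0.9749

0.9749


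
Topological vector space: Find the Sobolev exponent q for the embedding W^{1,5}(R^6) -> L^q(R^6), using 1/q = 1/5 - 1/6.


Using the Sobolev embedding formula: 1/q = 1/p - k/n
1/q = 1/5 - 1/6 = 1/30
q = 1/(1/30) = 30

30.0000


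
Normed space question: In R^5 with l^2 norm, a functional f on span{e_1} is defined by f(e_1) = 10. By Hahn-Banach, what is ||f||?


The norm of f is given by ||f|| = sup_{||x||=1} |f(x)|.
On span{e_1}, ||e_1|| = 1, so ||f|| = |f(e_1)| / ||e_1||
= |10| / 1 = 10.0000

10.0000


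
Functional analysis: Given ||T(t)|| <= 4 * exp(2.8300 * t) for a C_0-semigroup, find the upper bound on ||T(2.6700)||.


||T(2.6700)|| <= 4 * exp(2.8300 * 2.6700)
= 4 * exp(7.5561)
= 4 * 1912.3727
= 7649.4908

7649.4908


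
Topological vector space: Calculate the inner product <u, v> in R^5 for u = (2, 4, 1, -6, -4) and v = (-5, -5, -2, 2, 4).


Computing the standard inner product <u, v> = sum u_i * v_i
= 2*-5 + 4*-5 + 1*-2 + -6*2 + -4*4
= -10 + -20 + -2 + -12 + -16
= -60

-60


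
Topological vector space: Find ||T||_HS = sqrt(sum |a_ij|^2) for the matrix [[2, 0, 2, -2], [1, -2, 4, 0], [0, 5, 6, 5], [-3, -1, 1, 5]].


The Hilbert-Schmidt norm is sqrt(sum of squares of all entries).
Sum of squares = 2^2 + 0^2 + 2^2 + (-2)^2 + 1^2 + (-2)^2 + 4^2 + 0^2 + 0^2 + 5^2 + 6^2 + 5^2 + (-3)^2 + (-1)^2 + 1^2 + 5^2
= 4 + 0 + 4 + 4 + 1 + 4 + 16 + 0 + 0 + 25 + 36 + 25 + 9 + 1 + 1 + 25 = 155
||T||_HS = sqrt(155) = 12.4499

12.4499


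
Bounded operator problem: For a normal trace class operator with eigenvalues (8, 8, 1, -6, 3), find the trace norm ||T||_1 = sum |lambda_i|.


For a normal operator, singular values equal |eigenvalues|.
Trace norm = sum |lambda_i| = 8 + 8 + 1 + 6 + 3
= 26

26


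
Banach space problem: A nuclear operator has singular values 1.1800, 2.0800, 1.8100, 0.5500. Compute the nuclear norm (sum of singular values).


The nuclear norm is the sum of all singular values.
||T||_1 = 1.1800 + 2.0800 + 1.8100 + 0.5500
= 5.6200

5.6200


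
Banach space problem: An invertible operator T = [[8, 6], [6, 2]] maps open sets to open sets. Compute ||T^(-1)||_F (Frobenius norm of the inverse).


det(T) = 8*2 - 6*6 = -20
T^(-1) = (1/-20) * [[2, -6], [-6, 8]] = [[-0.1000, 0.3000], [0.3000, -0.4000]]
||T^(-1)||_F^2 = (-0.1000)^2 + 0.3000^2 + 0.3000^2 + (-0.4000)^2 = 0.3500
||T^(-1)||_F = sqrt(0.3500) = 0.5916

0.5916


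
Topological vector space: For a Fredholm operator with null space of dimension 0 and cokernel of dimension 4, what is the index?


The Fredholm index is defined as ind(T) = dim(ker T) - dim(coker T)
= 0 - 4
= -4

-4


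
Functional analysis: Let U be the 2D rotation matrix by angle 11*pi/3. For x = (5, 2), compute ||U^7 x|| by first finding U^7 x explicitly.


U is a rotation by theta = 11*pi/3
U^7 = rotation by 7*theta = 77*pi/3 = 5*pi/3 (mod 2*pi)
cos(5*pi/3) = 0.5000, sin(5*pi/3) = -0.8660
U^7 x = (0.5000 * 5 - -0.8660 * 2, -0.8660 * 5 + 0.5000 * 2)
= (4.2321, -3.3301)
||U^7 x|| = sqrt(4.2321^2 + (-3.3301)^2) = sqrt(29.0000) = 5.3852

5.3852


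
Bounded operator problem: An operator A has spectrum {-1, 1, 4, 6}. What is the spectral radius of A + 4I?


Spectrum of A + 4I = {3, 5, 8, 10}
Spectral radius = max |lambda| over the shifted spectrum
= max(3, 5, 8, 10) = 10

10


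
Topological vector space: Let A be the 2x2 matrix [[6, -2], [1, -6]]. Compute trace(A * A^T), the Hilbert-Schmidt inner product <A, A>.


trace(A * A^T) = sum of squares of all entries
= 6^2 + (-2)^2 + 1^2 + (-6)^2
= 36 + 4 + 1 + 36
= 77

77


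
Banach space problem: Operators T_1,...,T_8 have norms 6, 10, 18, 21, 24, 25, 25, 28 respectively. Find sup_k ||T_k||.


By the Uniform Boundedness Principle, the supremum of norms is finite.
sup_k ||T_k|| = max(6, 10, 18, 21, 24, 25, 25, 28) = 28

28


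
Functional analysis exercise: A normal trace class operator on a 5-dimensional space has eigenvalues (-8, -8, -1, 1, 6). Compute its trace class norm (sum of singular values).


For a normal operator, singular values equal |eigenvalues|.
Trace norm = sum |lambda_i| = 8 + 8 + 1 + 1 + 6
= 24

24


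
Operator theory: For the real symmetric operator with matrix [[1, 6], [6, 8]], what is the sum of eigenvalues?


For a self-adjoint (symmetric) matrix, the eigenvalues are real.
The sum of eigenvalues equals the trace of the matrix.
trace = 1 + 8 = 9

9


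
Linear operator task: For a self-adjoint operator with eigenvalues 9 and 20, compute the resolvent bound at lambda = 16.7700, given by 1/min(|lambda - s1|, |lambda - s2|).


dist(16.7700, {9, 20}) = min(|16.7700 - 9|, |16.7700 - 20|)
= min(7.7700, 3.2300) = 3.2300
Resolvent bound = 1/3.2300 = 0.3096

0.3096


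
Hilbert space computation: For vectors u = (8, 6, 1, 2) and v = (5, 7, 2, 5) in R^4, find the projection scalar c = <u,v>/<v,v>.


Computing <u,v> = 8*5 + 6*7 + 1*2 + 2*5 = 94
Computing <v,v> = 5^2 + 7^2 + 2^2 + 5^2 = 103
Projection coefficient = 94/103 = 0.9126

0.9126


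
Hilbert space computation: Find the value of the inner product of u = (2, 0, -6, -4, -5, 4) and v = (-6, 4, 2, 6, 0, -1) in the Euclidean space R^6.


Computing the standard inner product <u, v> = sum u_i * v_i
= 2*-6 + 0*4 + -6*2 + -4*6 + -5*0 + 4*-1
= -12 + 0 + -12 + -24 + 0 + -4
= -52

-52


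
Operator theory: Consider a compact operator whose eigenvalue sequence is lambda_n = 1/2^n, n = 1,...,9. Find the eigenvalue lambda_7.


The eigenvalue formula gives lambda_7 = 1/2^7
= 1/128
= 0.0078

0.0078


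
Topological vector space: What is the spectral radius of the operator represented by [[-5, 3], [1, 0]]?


For a 2x2 matrix, eigenvalues satisfy lambda^2 - (trace)*lambda + det = 0
trace = -5 + 0 = -5
det = -5*0 - 3*1 = -3
discriminant = (-5)^2 - 4*(-3) = 37
spectral radius = max |eigenvalue| = 5.5414

5.5414


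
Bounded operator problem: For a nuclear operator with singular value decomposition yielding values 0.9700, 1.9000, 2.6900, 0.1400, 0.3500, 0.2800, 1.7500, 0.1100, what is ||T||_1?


The nuclear norm is the sum of all singular values.
||T||_1 = 0.9700 + 1.9000 + 2.6900 + 0.1400 + 0.3500 + 0.2800 + 1.7500 + 0.1100
= 8.1900

8.1900


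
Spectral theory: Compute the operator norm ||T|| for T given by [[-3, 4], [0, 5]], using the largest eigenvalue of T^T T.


A^T A = [[9, -12], [-12, 41]]
trace(A^T A) = 50, det(A^T A) = 225
discriminant = 50^2 - 4*225 = 1600
Largest eigenvalue of A^T A = (trace + sqrt(disc))/2 = 45.0000
||T|| = sqrt(45.0000) = 6.7082

6.7082


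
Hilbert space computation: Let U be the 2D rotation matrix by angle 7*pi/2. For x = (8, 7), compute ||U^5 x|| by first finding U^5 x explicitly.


U is a rotation by theta = 7*pi/2
U^5 = rotation by 5*theta = 35*pi/2 = 3*pi/2 (mod 2*pi)
cos(3*pi/2) = 0.0000, sin(3*pi/2) = -1.0000
U^5 x = (0.0000 * 8 - -1.0000 * 7, -1.0000 * 8 + 0.0000 * 7)
= (7.0000, -8.0000)
||U^5 x|| = sqrt(7.0000^2 + (-8.0000)^2) = sqrt(113.0000) = 10.6301

10.6301


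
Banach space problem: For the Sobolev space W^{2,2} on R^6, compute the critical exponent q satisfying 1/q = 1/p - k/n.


Using the Sobolev embedding formula: 1/q = 1/p - k/n
1/q = 1/2 - 2/6 = 1/6
q = 1/(1/6) = 6

6.0000


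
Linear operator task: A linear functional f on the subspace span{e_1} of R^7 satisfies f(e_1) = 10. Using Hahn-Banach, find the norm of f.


The norm of f is given by ||f|| = sup_{||x||=1} |f(x)|.
On span{e_1}, ||e_1|| = 1, so ||f|| = |f(e_1)| / ||e_1||
= |10| / 1 = 10.0000

10.0000
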